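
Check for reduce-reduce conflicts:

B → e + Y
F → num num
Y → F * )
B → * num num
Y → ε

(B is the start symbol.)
No reduce-reduce conflicts

A reduce-reduce conflict occurs when an LR(0) state has two complete items [A → α .] and [B → β .] — both call for a reduction, and with no lookahead the parser cannot choose between them.

Augment with B' → B and build the canonical LR(0) collection (I0 = CLOSURE({[B' → . B]}), then GOTO on every symbol after a dot until no new states appear). It has 13 states:
  I0: { [B → . * num num], [B → . e + Y], [B' → . B] }  — shift
  I1: { [B → * . num num] }  — shift
  I2: { [B' → B .] }  — accept
  I3: { [B → e . + Y] }  — shift
  I4: { [B → e + . Y], [F → . num num], [Y → . F * )], [Y → .] }  — shift, reduce
  I5: { [Y → F . * )] }  — shift
  I6: { [B → e + Y .] }  — reduce
  I7: { [F → num . num] }  — shift
  I8: { [F → num num .] }  — reduce
  I9: { [Y → F * . )] }  — shift
  I10: { [Y → F * ) .] }  — reduce
  I11: { [B → * num . num] }  — shift
  I12: { [B → * num num .] }  — reduce

No state contains more than one complete item.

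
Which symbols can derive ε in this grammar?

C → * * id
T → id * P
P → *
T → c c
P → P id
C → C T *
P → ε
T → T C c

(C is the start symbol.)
ε-productions: P → ε
So P is immediately nullable.
No further non-terminal can be added: every production for the remaining non-terminals contains a terminal or a non-nullable non-terminal.
Nullable = { 'P' }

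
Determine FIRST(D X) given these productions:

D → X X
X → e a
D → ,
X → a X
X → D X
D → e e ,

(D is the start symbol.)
{ ',', 'a', 'e' }

FIRST sets of the non-terminals involved (from the grammar, by fixed-point iteration):
  FIRST(D) = { ',', 'a', 'e' }

To compute FIRST(D X), process the symbols left to right:
Symbol D is a non-terminal. Add FIRST(D) \ {ε} = { ',', 'a', 'e' }
D is not nullable (ε ∉ FIRST(D)), so stop here.
FIRST(D X) = { ',', 'a', 'e' }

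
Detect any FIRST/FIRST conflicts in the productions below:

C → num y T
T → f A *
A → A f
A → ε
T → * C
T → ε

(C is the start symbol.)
No FIRST/FIRST conflicts.

A FIRST/FIRST conflict occurs when two productions N → α and N → β for the same non-terminal have FIRST(α) ∩ FIRST(β) ≠ ∅ (with ε ∈ FIRST of a nullable right-hand side, so two nullable alternatives also conflict).

FIRST sets of the non-terminals at (or reachable through a nullable prefix from) the front of some alternative:
  FIRST(A) = { 'f', ε }

Productions for T:
  T → f A *: FIRST = { 'f' }
  T → * C: FIRST = { '*' }
  T → ε: FIRST = { ε }
Productions for A:
  A → A f: FIRST = { 'f' }
  A → ε: FIRST = { ε }
C has only one production, so no FIRST/FIRST conflict is possible there.

All alternatives of each non-terminal have pairwise disjoint FIRST sets.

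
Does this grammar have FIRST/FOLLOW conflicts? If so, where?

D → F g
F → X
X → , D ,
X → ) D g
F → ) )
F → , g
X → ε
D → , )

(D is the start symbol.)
No FIRST/FOLLOW conflicts.

A FIRST/FOLLOW conflict occurs when a non-terminal N has a nullable alternative N → β (β ⇒* ε) and another alternative N → α with FIRST(α) ∩ FOLLOW(N) ≠ ∅: on such a lookahead the parser cannot decide between expanding α and letting N vanish via β.

Nullable non-terminals: F, X.
FIRST sets used below: FIRST(X) = { ')', ',', ε }

F: nullable alternative(s) F → X; FOLLOW(F) = { 'g' }
  F → X: FIRST \ {ε} = { ')', ',' } — this is the only nullable alternative, skip
  F → ) ): FIRST \ {ε} = { ')' } — disjoint from FOLLOW(F)
  F → , g: FIRST \ {ε} = { ',' } — disjoint from FOLLOW(F)

X: nullable alternative(s) X → ε; FOLLOW(X) = { 'g' }
  X → , D ,: FIRST \ {ε} = { ',' } — disjoint from FOLLOW(X)
  X → ) D g: FIRST \ {ε} = { ')' } — disjoint from FOLLOW(X)
  X → ε: FIRST \ {ε} = { } — this is the only nullable alternative, skip

D has no nullable alternative, so no FIRST/FOLLOW check is needed there.

No FIRST/FOLLOW conflicts found.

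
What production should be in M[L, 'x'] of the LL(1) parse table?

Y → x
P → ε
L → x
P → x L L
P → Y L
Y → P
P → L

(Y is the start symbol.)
L → x

To find M[L, 'x'], we find productions for L where 'x' is in the predict set (PREDICT(N → α) = (FIRST(α) \ {ε}) ∪ (FOLLOW(N) if α ⇒* ε)).

L → x: PREDICT = { 'x' }
  'x' is in predict set, so this production goes in M[L, 'x']

M[L, 'x'] = L → x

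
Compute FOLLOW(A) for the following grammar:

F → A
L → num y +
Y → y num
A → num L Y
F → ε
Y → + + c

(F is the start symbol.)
In F → A: A is at the end, add FOLLOW(F)

The FOLLOW sets referred to above (computed the same way, to a fixed point):
  FOLLOW(F) = { $ }

Taking the union: FOLLOW(A) = { $ }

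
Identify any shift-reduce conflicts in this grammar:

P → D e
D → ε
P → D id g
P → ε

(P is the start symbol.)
A shift-reduce conflict occurs when an LR(0) state has both:
  - a complete (reduce) item [A → α .] (dot at the end), and
  - a shift item [B → β . c γ] (dot before a terminal).

Augment with P' → P and build the canonical LR(0) collection (I0 = CLOSURE({[P' → . P]}), then GOTO on every symbol after a dot until no new states appear). It has 6 states:
  I0: { [D → .], [P → . D e], [P → . D id g], [P → .], [P' → . P] }  — 2 reduces
  I1: { [P → D . e], [P → D . id g] }  — shift
  I2: { [P' → P .] }  — accept
  I3: { [P → D e .] }  — reduce
  I4: { [P → D id . g] }  — shift
  I5: { [P → D id g .] }  — reduce

No state contains both a complete item and a shift item.

Answer: No shift-reduce conflicts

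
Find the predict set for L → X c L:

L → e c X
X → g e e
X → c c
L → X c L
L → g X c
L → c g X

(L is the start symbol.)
PREDICT(L → X c L) = (FIRST(RHS) \ {ε}) ∪ (FOLLOW(L) if ε ∈ FIRST(RHS), i.e. RHS ⇒* ε)
FIRST(X) = { 'c', 'g' }
FIRST(X c L) = { 'c', 'g' }
ε ∉ FIRST(X c L), so FOLLOW(L) is not added.
PREDICT(L → X c L) = { 'c', 'g' }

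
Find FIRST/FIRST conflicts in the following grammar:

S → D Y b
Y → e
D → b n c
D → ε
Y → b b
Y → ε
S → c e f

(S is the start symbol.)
No FIRST/FIRST conflicts.

FIRST sets of the non-terminals at (or reachable through a nullable prefix from) the front of some alternative:
  FIRST(D) = { 'b', ε }
  FIRST(Y) = { 'b', 'e', ε }

Productions for S:
  S → D Y b: FIRST = { 'b', 'e' }
  S → c e f: FIRST = { 'c' }
Productions for Y:
  Y → e: FIRST = { 'e' }
  Y → b b: FIRST = { 'b' }
  Y → ε: FIRST = { ε }
Productions for D:
  D → b n c: FIRST = { 'b' }
  D → ε: FIRST = { ε }

All alternatives of each non-terminal have pairwise disjoint FIRST sets.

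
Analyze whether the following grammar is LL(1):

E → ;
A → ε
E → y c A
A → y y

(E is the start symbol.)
Relevant sets:
  FOLLOW(A) = { $ }

For E:
  PREDICT(E → ';') = { ';' }
  PREDICT(E → y c A) = { 'y' }
For A:
  PREDICT(A → ε) = { $ }
  PREDICT(A → y y) = { 'y' }

All predict sets are disjoint. The grammar IS LL(1).

Answer: Yes, the grammar is LL(1).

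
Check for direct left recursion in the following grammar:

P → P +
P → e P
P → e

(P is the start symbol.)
Yes, P is left-recursive

Direct left recursion occurs when N → N α for some non-terminal N (the right-hand side begins with the left-hand side itself).

P → P +: LEFT RECURSIVE (starts with P)
P → e P: starts with e
P → e: starts with e

The grammar has direct left recursion on: P.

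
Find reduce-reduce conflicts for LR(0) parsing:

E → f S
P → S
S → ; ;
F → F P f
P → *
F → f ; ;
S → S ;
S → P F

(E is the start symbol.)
Augment with E' → E and build the canonical LR(0) collection (I0 = CLOSURE({[E' → . E]}), then GOTO on every symbol after a dot until no new states appear). It has 16 states:
  I0: { [E → . f S], [E' → . E] }  — shift
  I1: { [E' → E .] }  — accept
  I2: { [E → f . S], [P → . *], [P → . S], [S → . ; ;], [S → . P F], [S → . S ;] }  — shift
  I3: { [P → * .] }  — reduce
  I4: { [S → ; . ;] }  — shift
  I5: { [F → . F P f], [F → . f ; ;], [S → P . F] }  — shift
  I6: { [E → f S .], [P → S .], [S → S . ;] }  — shift, 2 reduces
  I7: { [S → S ; .] }  — reduce
  I8: { [F → F . P f], [P → . *], [P → . S], [S → . ; ;], [S → . P F], [S → . S ;], [S → P F .] }  — shift, reduce
  I9: { [F → f . ; ;] }  — shift
  I10: { [F → f ; . ;] }  — shift
  I11: { [F → f ; ; .] }  — reduce
  I12: { [F → . F P f], [F → . f ; ;], [F → F P . f], [S → P . F] }  — shift
  I13: { [P → S .], [S → S . ;] }  — shift, reduce
  I14: { [F → F P f .], [F → f . ; ;] }  — shift, reduce
  I15: { [S → ; ; .] }  — reduce

I6 contains complete items [E → f S .], [P → S .] — reduce-reduce conflict.

Answer: Yes — I6: [E → f S .] vs [P → S .]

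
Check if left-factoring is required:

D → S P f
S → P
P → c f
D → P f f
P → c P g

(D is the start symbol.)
Left-factoring is needed when two productions for the same non-terminal
share a common prefix on the right-hand side.

Productions for D:
  D → S P f
  D → P f f
Productions for P:
  P → c f
  P → c P g

Found common prefix 'c' in productions for P

Answer: Yes, P has productions with common prefix 'c'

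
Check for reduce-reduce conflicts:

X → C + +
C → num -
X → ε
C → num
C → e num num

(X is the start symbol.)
No reduce-reduce conflicts

Augment with X' → X and build the canonical LR(0) collection (I0 = CLOSURE({[X' → . X]}), then GOTO on every symbol after a dot until no new states appear). It has 10 states:
  I0: { [C → . e num num], [C → . num -], [C → . num], [X → . C + +], [X → .], [X' → . X] }  — shift, reduce
  I1: { [X → C . + +] }  — shift
  I2: { [X' → X .] }  — accept
  I3: { [C → e . num num] }  — shift
  I4: { [C → num . -], [C → num .] }  — shift, reduce
  I5: { [C → num - .] }  — reduce
  I6: { [C → e num . num] }  — shift
  I7: { [C → e num num .] }  — reduce
  I8: { [X → C + . +] }  — shift
  I9: { [X → C + + .] }  — reduce

No state contains more than one complete item.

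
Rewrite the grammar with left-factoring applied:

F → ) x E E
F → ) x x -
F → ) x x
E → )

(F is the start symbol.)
F → ) x F'
F' → E E
F' → x F''
F'' → -
F'' → ε
E → )

Left-factoring transforms A → αβ₁ | αβ₂ into A → αA' and A' → β₁ | β₂
(α is the longest common prefix among the alternatives). Repeat until
no nonterminal has two alternatives with a common prefix.

Round 1: F has alternatives sharing prefix ') x'. Introduce F': F → ) x F'
  Add: F' → E E
  Add: F' → x -
  Add: F' → x

Round 2: F' has alternatives sharing prefix 'x'. Introduce F'': F' → x F''
  Add: F'' → -
  Add: F'' → ε

No remaining common prefixes — done.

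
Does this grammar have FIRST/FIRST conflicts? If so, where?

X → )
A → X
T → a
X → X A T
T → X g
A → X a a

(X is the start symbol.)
Yes. X → ')' / X → X A T on { ')' }; A → X / A → X a a on { ')' }

FIRST sets of the non-terminals at (or reachable through a nullable prefix from) the front of some alternative:
  FIRST(X) = { ')' }

Productions for X:
  X → ): FIRST = { ')' }
  X → X A T: FIRST = { ')' }
Productions for A:
  A → X: FIRST = { ')' }
  A → X a a: FIRST = { ')' }
Productions for T:
  T → a: FIRST = { 'a' }
  T → X g: FIRST = { ')' }

Conflict for X: X → ) and X → X A T
  Overlap: { ')' }
Conflict for A: A → X and A → X a a
  Overlap: { ')' }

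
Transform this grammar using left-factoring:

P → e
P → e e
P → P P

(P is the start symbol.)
Left-factoring transforms A → αβ₁ | αβ₂ into A → αA' and A' → β₁ | β₂
(α is the longest common prefix among the alternatives). Repeat until
no nonterminal has two alternatives with a common prefix.

Round 1: P has alternatives sharing prefix 'e'. Introduce P': P → e P'
  Add: P' → ε
  Add: P' → e

No remaining common prefixes — done.

Resulting grammar:
P → e P'
P' → ε
P' → e
P → P P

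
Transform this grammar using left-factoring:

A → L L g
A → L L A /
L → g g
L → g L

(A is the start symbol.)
Left-factoring transforms A → αβ₁ | αβ₂ into A → αA' and A' → β₁ | β₂
(α is the longest common prefix among the alternatives). Repeat until
no nonterminal has two alternatives with a common prefix.

Round 1: A has alternatives sharing prefix 'L L'. Introduce A': A → L L A'
  Add: A' → g
  Add: A' → A /

Round 2: L has alternatives sharing prefix 'g'. Introduce L': L → g L'
  Add: L' → g
  Add: L' → L

No remaining common prefixes — done.

Resulting grammar:
A → L L A'
A' → g
A' → A /
L → g L'
L' → g
L' → L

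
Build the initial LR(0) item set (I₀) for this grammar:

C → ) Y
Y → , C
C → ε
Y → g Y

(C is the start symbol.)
First, augment the grammar with C' → C
I₀ = CLOSURE({ [C' → . C] }):
  [C' → . C] has the dot before C: add [C → . ) Y], [C → .]
No further items can be added.

I₀ = { [C → . ) Y], [C → .], [C' → . C] }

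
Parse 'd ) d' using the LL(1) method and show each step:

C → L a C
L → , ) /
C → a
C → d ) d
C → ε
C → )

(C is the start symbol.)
Stack is shown with the top on the left.

Stack    Input    Action
------------------------
C $      d ) d $  output C → d ) d
d ) d $  d ) d $  match 'd'
) d $    ) d $    match ')'
d $      d $      match 'd'
$        $        accept

The string is accepted.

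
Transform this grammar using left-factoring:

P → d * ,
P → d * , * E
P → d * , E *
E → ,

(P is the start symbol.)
Left-factoring transforms A → αβ₁ | αβ₂ into A → αA' and A' → β₁ | β₂
(α is the longest common prefix among the alternatives). Repeat until
no nonterminal has two alternatives with a common prefix.

Round 1: P has alternatives sharing prefix 'd * ,'. Introduce P': P → d * , P'
  Add: P' → ε
  Add: P' → * E
  Add: P' → E *

No remaining common prefixes — done.

Resulting grammar:
P → d * , P'
P' → ε
P' → * E
P' → E *
E → ,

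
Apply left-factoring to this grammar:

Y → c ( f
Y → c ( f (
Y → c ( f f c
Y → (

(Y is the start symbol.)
Y → c ( f Y'
Y' → ε
Y' → (
Y' → f c
Y → (

Left-factoring transforms A → αβ₁ | αβ₂ into A → αA' and A' → β₁ | β₂
(α is the longest common prefix among the alternatives). Repeat until
no nonterminal has two alternatives with a common prefix.

Round 1: Y has alternatives sharing prefix 'c ( f'. Introduce Y': Y → c ( f Y'
  Add: Y' → ε
  Add: Y' → (
  Add: Y' → f c

No remaining common prefixes — done.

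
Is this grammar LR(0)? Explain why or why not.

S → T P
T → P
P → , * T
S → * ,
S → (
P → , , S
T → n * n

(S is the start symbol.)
A grammar is LR(0) if no state in the canonical LR(0) collection has:
  - both a shift item (dot before a terminal) and a complete item (shift-reduce conflict), or
  - two or more complete items (reduce-reduce conflict; the accept item [S' → S .] counts as a complete item here).

Augment with S' → S and build the canonical LR(0) collection (I0 = CLOSURE({[S' → . S]}), then GOTO on every symbol after a dot until no new states appear). It has 16 states:
  I0: { [P → . , * T], [P → . , , S], [S → . (], [S → . * ,], [S → . T P], [S' → . S], [T → . P], [T → . n * n] }  — shift
  I1: { [S → ( .] }  — reduce
  I2: { [S → * . ,] }  — shift
  I3: { [P → , . * T], [P → , . , S] }  — shift
  I4: { [T → P .] }  — reduce
  I5: { [S' → S .] }  — accept
  I6: { [P → . , * T], [P → . , , S], [S → T . P] }  — shift
  I7: { [T → n . * n] }  — shift
  I8: { [T → n * . n] }  — shift
  I9: { [T → n * n .] }  — reduce
  I10: { [S → T P .] }  — reduce
  I11: { [P → , * . T], [P → . , * T], [P → . , , S], [T → . P], [T → . n * n] }  — shift
  I12: { [P → , , . S], [P → . , * T], [P → . , , S], [S → . (], [S → . * ,], [S → . T P], [T → . P], [T → . n * n] }  — shift
  I13: { [P → , , S .] }  — reduce
  I14: { [P → , * T .] }  — reduce
  I15: { [S → * , .] }  — reduce

Every state is either a pure shift/goto state or contains exactly one complete item and nothing to shift — no conflicts. The grammar is LR(0).

Answer: Yes, the grammar is LR(0)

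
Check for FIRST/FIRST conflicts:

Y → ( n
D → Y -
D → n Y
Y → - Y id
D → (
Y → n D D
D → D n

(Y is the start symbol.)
A FIRST/FIRST conflict occurs when two productions N → α and N → β for the same non-terminal have FIRST(α) ∩ FIRST(β) ≠ ∅ (with ε ∈ FIRST of a nullable right-hand side, so two nullable alternatives also conflict).

FIRST sets of the non-terminals at (or reachable through a nullable prefix from) the front of some alternative:
  FIRST(Y) = { '(', '-', 'n' }
  FIRST(D) = { '(', '-', 'n' }

Productions for Y:
  Y → ( n: FIRST = { '(' }
  Y → - Y id: FIRST = { '-' }
  Y → n D D: FIRST = { 'n' }
Productions for D:
  D → Y -: FIRST = { '(', '-', 'n' }
  D → n Y: FIRST = { 'n' }
  D → (: FIRST = { '(' }
  D → D n: FIRST = { '(', '-', 'n' }

Conflict for D: D → Y - and D → n Y
  Overlap: { 'n' }
Conflict for D: D → Y - and D → (
  Overlap: { '(' }
Conflict for D: D → Y - and D → D n
  Overlap: { '(', '-', 'n' }
Conflict for D: D → n Y and D → D n
  Overlap: { 'n' }
Conflict for D: D → ( and D → D n
  Overlap: { '(' }

Answer: Yes. D → Y '-' / D → n Y on { 'n' }; D → Y '-' / D → '(' on { '(' }; D → Y '-' / D → D n on { '(', '-', 'n' }; D → n Y / D → D n on { 'n' }; D → '(' / D → D n on { '(' }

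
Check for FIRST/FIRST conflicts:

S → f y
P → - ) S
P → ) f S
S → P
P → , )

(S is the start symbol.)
A FIRST/FIRST conflict occurs when two productions N → α and N → β for the same non-terminal have FIRST(α) ∩ FIRST(β) ≠ ∅ (with ε ∈ FIRST of a nullable right-hand side, so two nullable alternatives also conflict).

FIRST sets of the non-terminals at (or reachable through a nullable prefix from) the front of some alternative:
  FIRST(P) = { ')', ',', '-' }

Productions for S:
  S → f y: FIRST = { 'f' }
  S → P: FIRST = { ')', ',', '-' }
Productions for P:
  P → - ) S: FIRST = { '-' }
  P → ) f S: FIRST = { ')' }
  P → , ): FIRST = { ',' }

All alternatives of each non-terminal have pairwise disjoint FIRST sets.

Answer: No FIRST/FIRST conflicts.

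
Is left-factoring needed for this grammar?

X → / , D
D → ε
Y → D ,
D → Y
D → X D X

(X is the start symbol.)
No, left-factoring is not needed

Left-factoring is needed when two productions for the same non-terminal
share a common prefix on the right-hand side.

Productions for D:
  D → ε
  D → Y
  D → X D X

No common prefixes found.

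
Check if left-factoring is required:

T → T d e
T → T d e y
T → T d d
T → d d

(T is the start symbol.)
Left-factoring is needed when two productions for the same non-terminal
share a common prefix on the right-hand side.

Productions for T:
  T → T d e
  T → T d e y
  T → T d d
  T → d d

Found common prefix 'T d' in productions for T

Answer: Yes, T has productions with common prefix 'T d'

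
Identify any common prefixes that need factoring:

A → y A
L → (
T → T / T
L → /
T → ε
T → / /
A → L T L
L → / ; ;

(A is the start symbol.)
Yes, L has productions with common prefix '/'

Left-factoring is needed when two productions for the same non-terminal
share a common prefix on the right-hand side.

Productions for A:
  A → y A
  A → L T L
Productions for L:
  L → (
  L → /
  L → / ; ;
Productions for T:
  T → T / T
  T → ε
  T → / /

Found common prefix '/' in productions for L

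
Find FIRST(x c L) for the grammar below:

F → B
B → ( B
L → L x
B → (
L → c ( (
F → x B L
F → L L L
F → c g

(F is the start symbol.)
{ 'x' }

To compute FIRST(x c L), process the symbols left to right:
Symbol x is a terminal. Add 'x' and stop.
FIRST(x c L) = { 'x' }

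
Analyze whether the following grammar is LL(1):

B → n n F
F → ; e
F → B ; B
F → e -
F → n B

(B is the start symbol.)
No. Predict set conflict for F: { 'n' }

A grammar is LL(1) if for each non-terminal N with multiple productions, the predict sets of those productions are pairwise disjoint, where PREDICT(N → α) = (FIRST(α) \ {ε}) ∪ (FOLLOW(N) if α ⇒* ε).

Relevant sets:
  FIRST(B) = { 'n' }

For F:
  PREDICT(F → ';' e) = { ';' }
  PREDICT(F → B ';' B) = { 'n' }
  PREDICT(F → e '-') = { 'e' }
  PREDICT(F → n B) = { 'n' }
B has a single production, so nothing to check there.

Conflict found: Predict set conflict for F: { 'n' }
The grammar is NOT LL(1).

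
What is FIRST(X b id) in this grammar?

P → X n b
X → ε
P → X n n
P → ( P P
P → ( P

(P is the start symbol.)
FIRST sets of the non-terminals involved (from the grammar, by fixed-point iteration):
  FIRST(X) = { ε }

To compute FIRST(X b id), process the symbols left to right:
Symbol X is a non-terminal. Add FIRST(X) \ {ε} = { }
X is nullable (ε ∈ FIRST(X)), continue to the next symbol.
Symbol b is a terminal. Add 'b' and stop.
FIRST(X b id) = { 'b' }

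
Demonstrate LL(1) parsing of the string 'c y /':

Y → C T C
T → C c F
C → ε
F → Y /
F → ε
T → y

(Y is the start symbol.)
LL(1) parsing maintains a stack (initially the start symbol over $) and the input. At each step: if the stack top is a terminal, match it against the current input token; if it is a non-terminal N, replace it with the RHS of M[N, lookahead] (the unique production whose predict set contains the lookahead).

Stack is shown with the top on the left.

Stack        Input    Action
----------------------------
Y $          c y / $  output Y → C T C
C T C $      c y / $  output C → ε
T C $        c y / $  output T → C c F
C c F C $    c y / $  output C → ε
c F C $      c y / $  match 'c'
F C $        y / $    output F → Y /
Y / C $      y / $    output Y → C T C
C T C / C $  y / $    output C → ε
T C / C $    y / $    output T → y
y C / C $    y / $    match 'y'
C / C $      / $      output C → ε
/ C $        / $      match '/'
C $          $        output C → ε
$            $        accept

The string is accepted.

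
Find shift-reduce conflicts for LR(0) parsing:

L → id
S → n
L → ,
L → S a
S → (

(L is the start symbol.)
Augment with L' → L and build the canonical LR(0) collection (I0 = CLOSURE({[L' → . L]}), then GOTO on every symbol after a dot until no new states appear). It has 8 states:
  I0: { [L → . ,], [L → . S a], [L → . id], [L' → . L], [S → . (], [S → . n] }  — shift
  I1: { [S → ( .] }  — reduce
  I2: { [L → , .] }  — reduce
  I3: { [L' → L .] }  — accept
  I4: { [L → S . a] }  — shift
  I5: { [L → id .] }  — reduce
  I6: { [S → n .] }  — reduce
  I7: { [L → S a .] }  — reduce

No state contains both a complete item and a shift item.

Answer: No shift-reduce conflicts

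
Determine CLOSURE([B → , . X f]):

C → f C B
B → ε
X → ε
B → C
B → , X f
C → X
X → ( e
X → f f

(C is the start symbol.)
To compute CLOSURE, for each item [A → α.Bβ] where B is a non-terminal, add [B → .γ] for all productions B → γ; repeat for the newly added items until nothing changes.

Start with: [B → , . X f]
  [B → , . X f] has the dot before X: add [X → .], [X → . ( e], [X → . f f]
No further items can be added.

CLOSURE = { [B → , . X f], [X → . ( e], [X → . f f], [X → .] }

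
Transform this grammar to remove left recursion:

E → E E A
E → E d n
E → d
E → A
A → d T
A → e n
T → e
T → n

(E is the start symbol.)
E → d E'
E → A E'
E' → E A E'
E' → d n E'
E' → ε
A → d T
A → e n
T → e
T → n

E is directly left-recursive. The standard transformation for
  A → A α₁ | ... | A α_m | β₁ | ... | β_n
is
  A  → β₁ A' | ... | β_n A'
  A' → α₁ A' | ... | α_m A' | ε

E → d becomes E → d E'
E → A becomes E → A E'
E → E E A becomes E' → E A E'
E → E d n becomes E' → d n E'
Add E' → ε

Productions for other non-terminals are unchanged:
  A → d T
  A → e n
  T → e
  T → n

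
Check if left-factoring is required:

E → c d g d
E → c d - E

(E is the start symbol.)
Yes, E has productions with common prefix 'c d'

Left-factoring is needed when two productions for the same non-terminal
share a common prefix on the right-hand side.

Productions for E:
  E → c d g d
  E → c d - E

Found common prefix 'c d' in productions for E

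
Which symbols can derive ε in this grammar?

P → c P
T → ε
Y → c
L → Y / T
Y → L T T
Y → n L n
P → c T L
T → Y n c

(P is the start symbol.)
A non-terminal is nullable if it can derive ε (the empty string): either it has an ε-production, or it has a production whose right-hand side consists entirely of nullable non-terminals.

ε-productions: T → ε
So T is immediately nullable.
No further non-terminal can be added: every production for the remaining non-terminals contains a terminal or a non-nullable non-terminal.
Nullable = { 'T' }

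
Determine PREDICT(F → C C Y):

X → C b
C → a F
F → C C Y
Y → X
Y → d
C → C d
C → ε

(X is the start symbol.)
{ 'a', 'b', 'd' }

PREDICT(F → C C Y) = (FIRST(RHS) \ {ε}) ∪ (FOLLOW(F) if ε ∈ FIRST(RHS), i.e. RHS ⇒* ε)
FIRST(C) = { 'a', 'd', ε }
FIRST(Y) = { 'a', 'b', 'd' }
FIRST(C C Y) = { 'a', 'b', 'd' }
ε ∉ FIRST(C C Y), so FOLLOW(F) is not added.
PREDICT(F → C C Y) = { 'a', 'b', 'd' }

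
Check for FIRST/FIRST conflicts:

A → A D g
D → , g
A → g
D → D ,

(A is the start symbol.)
Yes. A → A D g / A → g on { 'g' }; D → ',' g / D → D ',' on { ',' }

FIRST sets of the non-terminals at (or reachable through a nullable prefix from) the front of some alternative:
  FIRST(A) = { 'g' }
  FIRST(D) = { ',' }

Productions for A:
  A → A D g: FIRST = { 'g' }
  A → g: FIRST = { 'g' }
Productions for D:
  D → , g: FIRST = { ',' }
  D → D ,: FIRST = { ',' }

Conflict for A: A → A D g and A → g
  Overlap: { 'g' }
Conflict for D: D → , g and D → D ,
  Overlap: { ',' }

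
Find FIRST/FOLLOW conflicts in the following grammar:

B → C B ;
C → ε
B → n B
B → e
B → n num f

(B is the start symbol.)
No FIRST/FOLLOW conflicts.

Nullable non-terminals: C.
C has a nullable alternative but only one production, so nothing to check.

B has no nullable alternative, so no FIRST/FOLLOW check is needed there.

No FIRST/FOLLOW conflicts found.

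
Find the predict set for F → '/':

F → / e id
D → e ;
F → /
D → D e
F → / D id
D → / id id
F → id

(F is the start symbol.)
PREDICT(F → '/') = (FIRST(RHS) \ {ε}) ∪ (FOLLOW(F) if ε ∈ FIRST(RHS), i.e. RHS ⇒* ε)
FIRST('/') = { '/' }
ε ∉ FIRST('/'), so FOLLOW(F) is not added.
PREDICT(F → '/') = { '/' }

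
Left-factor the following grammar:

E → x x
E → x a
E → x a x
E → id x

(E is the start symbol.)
E → x E'
E' → x
E' → a E''
E'' → ε
E'' → x
E → id x

Left-factoring transforms A → αβ₁ | αβ₂ into A → αA' and A' → β₁ | β₂
(α is the longest common prefix among the alternatives). Repeat until
no nonterminal has two alternatives with a common prefix.

Round 1: E has alternatives sharing prefix 'x'. Introduce E': E → x E'
  Add: E' → x
  Add: E' → a
  Add: E' → a x

Round 2: E' has alternatives sharing prefix 'a'. Introduce E'': E' → a E''
  Add: E'' → ε
  Add: E'' → x

No remaining common prefixes — done.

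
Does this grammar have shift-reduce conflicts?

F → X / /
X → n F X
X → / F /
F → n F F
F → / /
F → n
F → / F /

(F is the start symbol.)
Yes — I4: [F → n .] vs [F → . / /]; I7: [X → n F X .] vs [F → X . / /]; I10: [F → / / .] vs [F → . / /]

A shift-reduce conflict occurs when an LR(0) state has both:
  - a complete (reduce) item [A → α .] (dot at the end), and
  - a shift item [B → β . c γ] (dot before a terminal).

Augment with F' → F and build the canonical LR(0) collection (I0 = CLOSURE({[F' → . F]}), then GOTO on every symbol after a dot until no new states appear). It has 13 states:
  I0: { [F → . / /], [F → . / F /], [F → . X / /], [F → . n F F], [F → . n], [F' → . F], [X → . / F /], [X → . n F X] }  — shift
  I1: { [F → . / /], [F → . / F /], [F → . X / /], [F → . n F F], [F → . n], [F → / . /], [F → / . F /], [X → . / F /], [X → . n F X], [X → / . F /] }  — shift
  I2: { [F' → F .] }  — accept
  I3: { [F → X . / /] }  — shift
  I4: { [F → . / /], [F → . / F /], [F → . X / /], [F → . n F F], [F → . n], [F → n . F F], [F → n .], [X → . / F /], [X → . n F X], [X → n . F X] }  — shift, reduce
  I5: { [F → . / /], [F → . / F /], [F → . X / /], [F → . n F F], [F → . n], [F → n F . F], [X → . / F /], [X → . n F X], [X → n F . X] }  — shift
  I6: { [F → n F F .] }  — reduce
  I7: { [F → X . / /], [X → n F X .] }  — shift, reduce
  I8: { [F → X / . /] }  — shift
  I9: { [F → X / / .] }  — reduce
  I10: { [F → . / /], [F → . / F /], [F → . X / /], [F → . n F F], [F → . n], [F → / . /], [F → / . F /], [F → / / .], [X → . / F /], [X → . n F X], [X → / . F /] }  — shift, reduce
  I11: { [F → / F . /], [X → / F . /] }  — shift
  I12: { [F → / F / .], [X → / F / .] }  — 2 reduces

I4 contains reduce item [F → n .] and shift items [F → . / /], [F → . / F /], [F → . n], [F → . n F F], [X → . / F /], [X → . n F X] — shift-reduce conflict.
I7 contains reduce item [X → n F X .] and shift item [F → X . / /] — shift-reduce conflict.
I10 contains reduce item [F → / / .] and shift items [F → . / /], [F → / . /], [F → . / F /], [F → . n], [F → . n F F], [X → . / F /], [X → . n F X] — shift-reduce conflict.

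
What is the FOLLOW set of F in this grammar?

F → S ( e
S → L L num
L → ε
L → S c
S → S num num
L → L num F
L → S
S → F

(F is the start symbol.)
{ $, '(', 'c', 'num' }

To compute FOLLOW(F), find every occurrence of F on a right-hand side N → α F β: add FIRST(β) \ {ε}, and if β is empty or nullable also add FOLLOW(N). Iterate to a fixed point.

F is the start symbol, so $ ∈ FOLLOW(F).
In L → L num F: F is at the end, add FOLLOW(L)
In S → F: F is at the end, add FOLLOW(S)

The FOLLOW sets referred to above (computed the same way, to a fixed point):
  FOLLOW(L) = { 'num' }
  FOLLOW(S) = { '(', 'c', 'num' }

Taking the union: FOLLOW(F) = { $, '(', 'c', 'num' }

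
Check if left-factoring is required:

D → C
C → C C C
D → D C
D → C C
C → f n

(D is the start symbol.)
Left-factoring is needed when two productions for the same non-terminal
share a common prefix on the right-hand side.

Productions for D:
  D → C
  D → D C
  D → C C
Productions for C:
  C → C C C
  C → f n

Found common prefix 'C' in productions for D

Answer: Yes, D has productions with common prefix 'C'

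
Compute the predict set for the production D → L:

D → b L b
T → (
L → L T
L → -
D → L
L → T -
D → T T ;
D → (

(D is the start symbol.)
{ '(', '-' }

PREDICT(D → L) = (FIRST(RHS) \ {ε}) ∪ (FOLLOW(D) if ε ∈ FIRST(RHS), i.e. RHS ⇒* ε)
FIRST(L) = { '(', '-' }
FIRST(L) = { '(', '-' }
ε ∉ FIRST(L), so FOLLOW(D) is not added.
PREDICT(D → L) = { '(', '-' }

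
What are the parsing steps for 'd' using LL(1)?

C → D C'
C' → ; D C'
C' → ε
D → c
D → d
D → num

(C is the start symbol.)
Stack is shown with the top on the left.

Stack   Input  Action
---------------------
C $     d $    output C → D C'
D C' $  d $    output D → d
d C' $  d $    match 'd'
C' $    $      output C' → ε
$       $      accept

The string is accepted.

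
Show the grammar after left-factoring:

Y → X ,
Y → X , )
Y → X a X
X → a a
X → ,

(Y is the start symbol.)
Y → X Y'
Y' → , Y''
Y'' → ε
Y'' → )
Y' → a X
X → a a
X → ,

Left-factoring transforms A → αβ₁ | αβ₂ into A → αA' and A' → β₁ | β₂
(α is the longest common prefix among the alternatives). Repeat until
no nonterminal has two alternatives with a common prefix.

Round 1: Y has alternatives sharing prefix 'X'. Introduce Y': Y → X Y'
  Add: Y' → ,
  Add: Y' → , )
  Add: Y' → a X

Round 2: Y' has alternatives sharing prefix ','. Introduce Y'': Y' → , Y''
  Add: Y'' → ε
  Add: Y'' → )

No remaining common prefixes — done.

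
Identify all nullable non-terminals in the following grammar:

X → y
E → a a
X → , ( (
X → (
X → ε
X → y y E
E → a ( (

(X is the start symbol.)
{ 'X' }

ε-productions: X → ε
So X is immediately nullable.
No further non-terminal can be added: every production for the remaining non-terminals contains a terminal or a non-nullable non-terminal.
Nullable = { 'X' }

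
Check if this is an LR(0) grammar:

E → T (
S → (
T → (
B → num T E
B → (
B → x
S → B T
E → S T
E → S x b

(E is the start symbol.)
Augment with E' → E and build the canonical LR(0) collection (I0 = CLOSURE({[E' → . E]}), then GOTO on every symbol after a dot until no new states appear). It has 16 states:
  I0: { [B → . (], [B → . num T E], [B → . x], [E → . S T], [E → . S x b], [E → . T (], [E' → . E], [S → . (], [S → . B T], [T → . (] }  — shift
  I1: { [B → ( .], [S → ( .], [T → ( .] }  — 3 reduces
  I2: { [S → B . T], [T → . (] }  — shift
  I3: { [E' → E .] }  — accept
  I4: { [E → S . T], [E → S . x b], [T → . (] }  — shift
  I5: { [E → T . (] }  — shift
  I6: { [B → num . T E], [T → . (] }  — shift
  I7: { [B → x .] }  — reduce
  I8: { [T → ( .] }  — reduce
  I9: { [B → . (], [B → . num T E], [B → . x], [B → num T . E], [E → . S T], [E → . S x b], [E → . T (], [S → . (], [S → . B T], [T → . (] }  — shift
  I10: { [B → num T E .] }  — reduce
  I11: { [E → T ( .] }  — reduce
  I12: { [E → S T .] }  — reduce
  I13: { [E → S x . b] }  — shift
  I14: { [E → S x b .] }  — reduce
  I15: { [S → B T .] }  — reduce

Conflict in state I1:
  Reduce-reduce conflict: [B → ( .] and [S → ( .]
So the grammar is NOT LR(0).

Answer: No. Reduce-reduce conflict: [B → ( .] and [S → ( .]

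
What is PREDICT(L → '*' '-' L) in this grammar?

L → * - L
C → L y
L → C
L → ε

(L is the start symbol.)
{ '*' }

PREDICT(L → '*' '-' L) = (FIRST(RHS) \ {ε}) ∪ (FOLLOW(L) if ε ∈ FIRST(RHS), i.e. RHS ⇒* ε)
FIRST('*' '-' L) = { '*' }
ε ∉ FIRST('*' '-' L), so FOLLOW(L) is not added.
PREDICT(L → '*' '-' L) = { '*' }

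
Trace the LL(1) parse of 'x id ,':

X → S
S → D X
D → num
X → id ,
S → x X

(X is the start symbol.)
Stack is shown with the top on the left.

Stack   Input     Action
------------------------
X $     x id , $  output X → S
S $     x id , $  output S → x X
x X $   x id , $  match 'x'
X $     id , $    output X → id ,
id , $  id , $    match 'id'
, $     , $       match ','
$       $         accept

The string is accepted.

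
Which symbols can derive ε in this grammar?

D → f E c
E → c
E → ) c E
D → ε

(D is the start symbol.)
{ 'D' }

A non-terminal is nullable if it can derive ε (the empty string): either it has an ε-production, or it has a production whose right-hand side consists entirely of nullable non-terminals.

ε-productions: D → ε
So D is immediately nullable.
No further non-terminal can be added: every production for the remaining non-terminals contains a terminal or a non-nullable non-terminal.
Nullable = { 'D' }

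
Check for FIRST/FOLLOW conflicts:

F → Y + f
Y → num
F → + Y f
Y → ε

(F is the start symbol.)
Nullable non-terminals: Y.

Y: nullable alternative(s) Y → ε; FOLLOW(Y) = { '+', 'f' }
  Y → num: FIRST \ {ε} = { 'num' } — disjoint from FOLLOW(Y)
  Y → ε: FIRST \ {ε} = { } — this is the only nullable alternative, skip

F has no nullable alternative, so no FIRST/FOLLOW check is needed there.

No FIRST/FOLLOW conflicts found.

Answer: No FIRST/FOLLOW conflicts.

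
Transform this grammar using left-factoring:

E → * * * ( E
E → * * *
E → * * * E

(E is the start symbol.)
Left-factoring transforms A → αβ₁ | αβ₂ into A → αA' and A' → β₁ | β₂
(α is the longest common prefix among the alternatives). Repeat until
no nonterminal has two alternatives with a common prefix.

Round 1: E has alternatives sharing prefix '* * *'. Introduce E': E → * * * E'
  Add: E' → ( E
  Add: E' → ε
  Add: E' → E

No remaining common prefixes — done.

Resulting grammar:
E → * * * E'
E' → ( E
E' → ε
E' → E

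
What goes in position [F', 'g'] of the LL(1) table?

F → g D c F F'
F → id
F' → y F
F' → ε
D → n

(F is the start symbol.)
To find M[F', 'g'], we find productions for F' where 'g' is in the predict set (PREDICT(N → α) = (FIRST(α) \ {ε}) ∪ (FOLLOW(N) if α ⇒* ε)).

Relevant sets:
  FOLLOW(F') = { $, 'y' }

F' → y F: PREDICT = { 'y' }
F' → ε: PREDICT = { $, 'y' }

M[F', 'g'] is empty (no production applies)

Answer: Empty (error entry)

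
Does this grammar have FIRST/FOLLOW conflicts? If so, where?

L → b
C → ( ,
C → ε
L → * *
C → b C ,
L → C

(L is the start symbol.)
No FIRST/FOLLOW conflicts.

Nullable non-terminals: C, L.
FIRST sets used below: FIRST(C) = { '(', 'b', ε }

C: nullable alternative(s) C → ε; FOLLOW(C) = { $, ',' }
  C → ( ,: FIRST \ {ε} = { '(' } — disjoint from FOLLOW(C)
  C → ε: FIRST \ {ε} = { } — this is the only nullable alternative, skip
  C → b C ,: FIRST \ {ε} = { 'b' } — disjoint from FOLLOW(C)

L: nullable alternative(s) L → C; FOLLOW(L) = { $ }
  L → b: FIRST \ {ε} = { 'b' } — disjoint from FOLLOW(L)
  L → * *: FIRST \ {ε} = { '*' } — disjoint from FOLLOW(L)
  L → C: FIRST \ {ε} = { '(', 'b' } — this is the only nullable alternative, skip

No FIRST/FOLLOW conflicts found.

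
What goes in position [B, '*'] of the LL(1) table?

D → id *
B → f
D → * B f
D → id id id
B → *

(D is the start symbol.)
B → *

To find M[B, '*'], we find productions for B where '*' is in the predict set (PREDICT(N → α) = (FIRST(α) \ {ε}) ∪ (FOLLOW(N) if α ⇒* ε)).

B → f: PREDICT = { 'f' }
B → *: PREDICT = { '*' }
  '*' is in predict set, so this production goes in M[B, '*']

M[B, '*'] = B → *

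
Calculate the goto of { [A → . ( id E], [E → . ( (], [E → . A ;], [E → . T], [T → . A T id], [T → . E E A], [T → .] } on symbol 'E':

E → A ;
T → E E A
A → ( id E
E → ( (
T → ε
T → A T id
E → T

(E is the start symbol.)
GOTO(I, 'E') = CLOSURE({ [A → αX.β] : [A → α.Xβ] ∈ I, X = 'E' })

Items with dot before 'E', with the dot advanced:
  [T → . E E A] → [T → E . E A]
Closure of the advanced items:
  [T → E . E A] has the dot before E: add [E → . A ;], [E → . ( (], [E → . T]
  [E → . A ;] has the dot before A: add [A → . ( id E]
  [E → . T] has the dot before T: add [T → . E E A], [T → .], [T → . A T id]

GOTO = { [A → . ( id E], [E → . ( (], [E → . A ;], [E → . T], [T → . A T id], [T → . E E A], [T → .], [T → E . E A] }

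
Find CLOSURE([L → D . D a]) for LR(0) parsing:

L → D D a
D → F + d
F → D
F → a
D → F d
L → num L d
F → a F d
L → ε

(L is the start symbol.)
{ [D → . F + d], [D → . F d], [F → . D], [F → . a F d], [F → . a], [L → D . D a] }

Start with: [L → D . D a]
  [L → D . D a] has the dot before D: add [D → . F + d], [D → . F d]
  [D → . F + d] has the dot before F: add [F → . D], [F → . a], [F → . a F d]
No further items can be added.

CLOSURE = { [D → . F + d], [D → . F d], [F → . D], [F → . a F d], [F → . a], [L → D . D a] }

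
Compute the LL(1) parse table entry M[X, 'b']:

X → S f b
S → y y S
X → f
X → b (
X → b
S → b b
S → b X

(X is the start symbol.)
X → S f b, X → b (, X → b

To find M[X, 'b'], we find productions for X where 'b' is in the predict set (PREDICT(N → α) = (FIRST(α) \ {ε}) ∪ (FOLLOW(N) if α ⇒* ε)).

Relevant sets:
  FIRST(S) = { 'b', 'y' }

X → S f b: PREDICT = { 'b', 'y' }
  'b' is in predict set, so this production goes in M[X, 'b']
X → f: PREDICT = { 'f' }
X → b (: PREDICT = { 'b' }
  'b' is in predict set, so this production goes in M[X, 'b']
X → b: PREDICT = { 'b' }
  'b' is in predict set, so this production goes in M[X, 'b']

M[X, 'b'] = X → S f b, X → b (, X → b  (a multiply-defined cell — the grammar is not LL(1))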